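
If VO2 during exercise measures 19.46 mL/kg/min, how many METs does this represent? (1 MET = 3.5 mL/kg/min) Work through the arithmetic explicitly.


METs = VO2 / 3.5 = 19.46 / 3.5 = 5.56

5.56 METs


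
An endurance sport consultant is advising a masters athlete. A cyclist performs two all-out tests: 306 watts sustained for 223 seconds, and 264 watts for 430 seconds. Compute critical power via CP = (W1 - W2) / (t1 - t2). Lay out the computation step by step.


W1 = P1 * t1 = 306 * 223 = 68238 J
W2 = P2 * t2 = 264 * 430 = 113520 J
CP = (68238 - 113520) / (223 - 430)
= 218.75 W

218.75 W


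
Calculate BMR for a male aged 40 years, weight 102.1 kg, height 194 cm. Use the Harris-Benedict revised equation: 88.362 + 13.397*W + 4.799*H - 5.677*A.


Substituting values:
W term = 13.397 * 102.1 = 1367.8337
H term = 4.799 * 194 = 931.006
A term = 5.677 * 40 = 227.08
BMR = 2160.12 kcal/day

2160.12 kcal/day


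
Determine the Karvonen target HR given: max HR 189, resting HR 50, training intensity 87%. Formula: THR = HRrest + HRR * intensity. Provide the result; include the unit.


HRR = HRmax - HRrest = 189 - 50 = 139
THR = 50 + 139 * 0.87
= 170.93 bpm

170.93 bpm


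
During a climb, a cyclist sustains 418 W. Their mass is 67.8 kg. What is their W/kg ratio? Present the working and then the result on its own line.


Power-to-weight = 418 W / 67.8 kg
= 6.165 W/kg

6.165 W/kg


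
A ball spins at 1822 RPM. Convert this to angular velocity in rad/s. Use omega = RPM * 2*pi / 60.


omega = 1822 * 2 * pi / 60
= 1822 * 6.28318531 / 60
= 11447.964 / 60
= 190.799 rad/s

190.799 rad/s


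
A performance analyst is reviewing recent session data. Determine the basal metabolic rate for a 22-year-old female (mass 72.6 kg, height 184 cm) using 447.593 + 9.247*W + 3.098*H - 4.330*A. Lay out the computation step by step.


BMR = 447.593 + 9.247*72.6 + 3.098*184 - 4.330*22
= 1593.7 kcal/day

1593.7 kcal/day


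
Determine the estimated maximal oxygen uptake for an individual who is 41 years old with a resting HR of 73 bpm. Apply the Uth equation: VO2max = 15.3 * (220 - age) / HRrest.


HRmax = 220 - 41 = 179
VO2max = 15.3 * (179 / 73)
= 15.3 * 2.4521
= 37.52 mL/kg/min

37.52 mL/kg/min


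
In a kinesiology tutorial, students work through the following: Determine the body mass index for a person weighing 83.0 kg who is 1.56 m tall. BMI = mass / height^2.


BMI = mass / height^2
= 83.0 / 1.56^2
= 83.0 / 2.4336
= 34.11 kg/m^2

34.11 kg/m^2


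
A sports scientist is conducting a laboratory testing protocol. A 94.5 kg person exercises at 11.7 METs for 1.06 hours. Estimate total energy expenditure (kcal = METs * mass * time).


Energy = METs * mass(kg) * time(h)
= 11.7 * 94.5 * 1.06
= 1171.99 kcal

1171.99 kcal


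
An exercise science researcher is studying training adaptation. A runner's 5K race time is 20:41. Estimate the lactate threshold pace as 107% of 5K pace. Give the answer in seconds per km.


Total race time = 20*60 + 41 = 1241 seconds
5K pace = 1241 / 5 = 248.2 sec/km
LT pace = 248.2 * 1.07 = 265.57 sec/km

265.57 s/km


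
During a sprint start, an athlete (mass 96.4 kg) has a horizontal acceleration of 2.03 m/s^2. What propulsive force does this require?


Propulsive force = mass * acceleration
= 96.4 kg * 2.03 m/s^2
= 195.69 N

195.69 N


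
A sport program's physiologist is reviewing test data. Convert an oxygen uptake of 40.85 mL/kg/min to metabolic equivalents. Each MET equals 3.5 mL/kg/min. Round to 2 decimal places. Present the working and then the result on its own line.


One MET = 3.5 mL/kg/min
Number of METs = 40.85 / 3.5
= 11.67 METs

11.67 METs


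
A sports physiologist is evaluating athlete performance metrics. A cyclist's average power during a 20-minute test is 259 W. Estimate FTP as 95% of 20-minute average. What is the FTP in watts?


FTP = 20-min power * 0.95
= 259 * 0.95
= 246.05 W

246.05 W


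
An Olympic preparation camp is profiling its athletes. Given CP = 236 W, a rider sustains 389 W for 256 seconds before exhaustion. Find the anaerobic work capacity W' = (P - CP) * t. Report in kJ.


Excess power = 389 - 236 = 153 W
Work above CP = 153 * 256 = 39168 J
W' = 39.168 kJ

39.168 kJ


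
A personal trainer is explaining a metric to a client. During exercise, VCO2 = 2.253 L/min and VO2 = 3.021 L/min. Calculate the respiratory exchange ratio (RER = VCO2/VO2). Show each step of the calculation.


RER = VCO2 / VO2
= 2.253 / 3.021
= 0.7458

0.7458


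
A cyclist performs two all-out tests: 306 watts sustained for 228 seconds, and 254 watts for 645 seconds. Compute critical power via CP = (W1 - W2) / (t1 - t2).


W1 = P1 * t1 = 306 * 228 = 69768 J
W2 = P2 * t2 = 254 * 645 = 163830 J
CP = (69768 - 163830) / (228 - 645)
= 225.57 W

225.57 W


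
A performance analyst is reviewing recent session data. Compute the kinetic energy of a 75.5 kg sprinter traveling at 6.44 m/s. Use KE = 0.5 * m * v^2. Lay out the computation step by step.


Velocity squared = 41.4736
KE = 0.5 * 75.5 * 41.4736 = 1565.63 J

1565.63 J


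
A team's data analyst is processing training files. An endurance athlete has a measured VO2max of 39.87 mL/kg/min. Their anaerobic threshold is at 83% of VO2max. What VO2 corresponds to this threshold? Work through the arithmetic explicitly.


Anaerobic threshold VO2 = VO2max * 83%
= 39.87 * 0.83
= 33.09 mL/kg/min

33.09 mL/kg/min


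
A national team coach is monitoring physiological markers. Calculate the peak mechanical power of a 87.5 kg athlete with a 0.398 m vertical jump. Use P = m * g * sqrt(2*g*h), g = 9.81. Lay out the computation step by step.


First, sqrt(2gh) = sqrt(2 * 9.81 * 0.398)
= sqrt(7.80876) = 2.794416 m/s
Power = 87.5 * 9.81 * 2.794416 = 2398.66 W

2398.66 W


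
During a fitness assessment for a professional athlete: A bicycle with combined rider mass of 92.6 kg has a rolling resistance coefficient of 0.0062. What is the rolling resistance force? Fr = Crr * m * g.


Fr = 0.0062 * 92.6 * 9.81
= 0.57412 * 9.81
= 5.632 N

5.632 N


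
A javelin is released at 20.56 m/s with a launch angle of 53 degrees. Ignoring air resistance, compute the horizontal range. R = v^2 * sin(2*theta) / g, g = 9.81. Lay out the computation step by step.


Launch speed squared = 422.7136
sin(2 * 53 deg) = 0.961262
Range = 422.7136 * 0.961262 / 9.81
= 41.421 m

41.421 m


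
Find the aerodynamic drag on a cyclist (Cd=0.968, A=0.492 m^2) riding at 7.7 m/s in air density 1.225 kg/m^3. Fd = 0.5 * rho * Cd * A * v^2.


Fd = 0.5 * 1.225 * 0.968 * 0.492 * 7.7^2
= 0.5 * 1.225 * 0.968 * 0.492 * 59.29
= 17.295 N

17.295 N


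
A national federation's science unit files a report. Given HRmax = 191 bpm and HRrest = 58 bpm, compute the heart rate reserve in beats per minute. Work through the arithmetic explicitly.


Heart rate reserve = maximum HR minus resting HR
HRR = 191 - 58 = 133 bpm

133 bpm


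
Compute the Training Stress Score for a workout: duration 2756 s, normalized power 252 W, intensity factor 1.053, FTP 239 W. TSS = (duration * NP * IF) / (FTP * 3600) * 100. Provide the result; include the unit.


Product = 2756 * 252 * 1.053 = 731321.136
Base = 239 * 3600 = 860400
TSS = 731321.136 / 860400 * 100 = 85.0

85.0 TSS


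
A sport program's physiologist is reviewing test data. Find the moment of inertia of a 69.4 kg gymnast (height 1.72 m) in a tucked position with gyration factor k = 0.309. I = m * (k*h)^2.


Radius of gyration = 0.309 * 1.72 = 0.53148 m
I = 69.4 * 0.53148^2
= 69.4 * 0.282471
= 19.603 kg*m^2

19.603 kg*m^2


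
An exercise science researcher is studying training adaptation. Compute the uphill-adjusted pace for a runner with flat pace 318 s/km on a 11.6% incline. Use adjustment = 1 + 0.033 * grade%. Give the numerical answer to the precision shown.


Adjustment factor = 1 + 0.033 * 11.6 = 1.3828
Grade-adjusted pace = 318 * 1.3828 = 439.73 s/km

439.73 s/km


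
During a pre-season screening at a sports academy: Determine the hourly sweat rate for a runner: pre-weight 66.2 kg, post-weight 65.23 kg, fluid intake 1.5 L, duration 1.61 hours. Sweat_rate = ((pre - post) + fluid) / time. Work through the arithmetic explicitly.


Mass lost = 66.2 - 65.23 = 0.97 kg
Add fluid consumed: 0.97 + 1.5 = 2.47 L total sweat
Sweat rate = 2.47 / 1.61 = 1.534 L/h

1.534 L/h


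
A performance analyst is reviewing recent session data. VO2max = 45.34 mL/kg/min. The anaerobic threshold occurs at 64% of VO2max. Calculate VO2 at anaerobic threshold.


AT fraction = 64 / 100 = 0.64
AT VO2 = 45.34 * 0.64
= 29.02 mL/kg/min

29.02 mL/kg/min


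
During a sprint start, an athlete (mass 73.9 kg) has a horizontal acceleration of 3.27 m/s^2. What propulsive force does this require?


Propulsive force = mass * acceleration
= 73.9 kg * 3.27 m/s^2
= 241.65 N

241.65 N


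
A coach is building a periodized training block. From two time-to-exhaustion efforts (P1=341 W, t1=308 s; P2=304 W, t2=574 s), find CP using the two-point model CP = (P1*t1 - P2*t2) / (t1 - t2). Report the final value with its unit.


Work in trial 1 = 105028 J
Work in trial 2 = 174496 J
Delta work = -69468 J
Delta time = -266 s
CP = -69468 / -266 = 261.16 W

261.16 W


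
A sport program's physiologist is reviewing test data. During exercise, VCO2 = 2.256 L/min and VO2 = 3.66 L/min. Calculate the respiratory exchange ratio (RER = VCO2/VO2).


RER = VCO2 / VO2
= 2.256 / 3.66
= 0.6164

0.6164


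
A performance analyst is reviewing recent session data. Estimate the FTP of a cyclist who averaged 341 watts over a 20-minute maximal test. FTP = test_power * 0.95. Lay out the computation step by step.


FTP = 341 * 0.95 = 323.95 W

323.95 W


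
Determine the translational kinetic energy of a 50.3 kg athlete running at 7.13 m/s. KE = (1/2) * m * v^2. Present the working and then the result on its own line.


KE = 0.5 * m * v^2
= 0.5 * 50.3 * 7.13^2
= 0.5 * 50.3 * 50.8369
= 1278.55 J

1278.55 J


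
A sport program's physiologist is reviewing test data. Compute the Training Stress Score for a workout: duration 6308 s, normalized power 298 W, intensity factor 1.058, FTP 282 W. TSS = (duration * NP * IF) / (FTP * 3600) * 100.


Product = 6308 * 298 * 1.058 = 1988811.472
Base = 282 * 3600 = 1015200
TSS = 1988811.472 / 1015200 * 100 = 195.9

195.9 TSS


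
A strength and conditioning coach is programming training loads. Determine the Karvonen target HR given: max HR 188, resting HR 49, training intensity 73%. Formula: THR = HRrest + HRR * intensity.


HRR = HRmax - HRrest = 188 - 49 = 139
THR = 49 + 139 * 0.73
= 150.47 bpm

150.47 bpm


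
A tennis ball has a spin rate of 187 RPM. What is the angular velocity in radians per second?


Convert RPM to rad/s: multiply by 2*pi and divide by 60
omega = 187 * 2 * pi / 60
= 19.583 rad/s

19.583 rad/s


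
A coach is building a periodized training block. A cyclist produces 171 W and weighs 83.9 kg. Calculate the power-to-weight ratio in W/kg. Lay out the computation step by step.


P/W = power / mass
= 171 / 83.9
= 2.038 W/kg

2.038 W/kg


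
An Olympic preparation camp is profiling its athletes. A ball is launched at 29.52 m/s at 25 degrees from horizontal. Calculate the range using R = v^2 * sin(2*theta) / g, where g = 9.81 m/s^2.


sin(2 * 25) = sin(50) = 0.766044
v^2 = 29.52^2 = 871.4304
R = 871.4304 * 0.766044 / 9.81
= 68.048 m

68.048 m


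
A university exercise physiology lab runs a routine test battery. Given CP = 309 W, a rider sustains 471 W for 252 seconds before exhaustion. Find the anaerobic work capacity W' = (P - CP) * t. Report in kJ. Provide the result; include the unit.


Excess power = 471 - 309 = 162 W
Work above CP = 162 * 252 = 40824 J
W' = 40.824 kJ

40.824 kJ


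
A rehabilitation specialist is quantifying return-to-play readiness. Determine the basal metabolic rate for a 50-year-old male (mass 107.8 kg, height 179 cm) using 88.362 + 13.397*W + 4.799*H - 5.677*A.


BMR = 88.362 + 13.397*107.8 + 4.799*179 - 5.677*50
= 2107.73 kcal/day

2107.73 kcal/day


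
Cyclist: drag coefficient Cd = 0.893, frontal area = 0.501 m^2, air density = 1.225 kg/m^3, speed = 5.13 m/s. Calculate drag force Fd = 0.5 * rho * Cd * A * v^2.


v^2 = 5.13^2 = 26.3169
Fd = 0.5 * 1.225 * 0.893 * 0.501 * 26.3169
= 7.212 N

7.212 N


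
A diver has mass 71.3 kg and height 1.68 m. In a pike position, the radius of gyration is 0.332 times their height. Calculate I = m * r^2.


r = 0.332 * 1.68 = 0.55776 m
I = m * r^2 = 71.3 * 0.311096 = 22.181 kg*m^2

22.181 kg*m^2


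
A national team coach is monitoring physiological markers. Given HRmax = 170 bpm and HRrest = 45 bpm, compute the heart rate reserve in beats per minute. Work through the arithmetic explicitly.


Heart rate reserve = maximum HR minus resting HR
HRR = 170 - 45 = 125 bpm

125 bpm


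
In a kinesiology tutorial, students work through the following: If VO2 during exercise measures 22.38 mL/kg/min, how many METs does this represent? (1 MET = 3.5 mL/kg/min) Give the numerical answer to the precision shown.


METs = VO2 / 3.5 = 22.38 / 3.5 = 6.39

6.39 METs


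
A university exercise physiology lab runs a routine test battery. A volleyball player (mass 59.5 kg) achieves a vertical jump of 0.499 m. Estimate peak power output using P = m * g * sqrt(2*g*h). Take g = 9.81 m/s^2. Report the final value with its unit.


2 * g * h = 2 * 9.81 * 0.499 = 9.79038
sqrt(9.79038) = 3.128958 m/s
P = 59.5 * 9.81 * 3.128958 = 1826.36 W

1826.36 W


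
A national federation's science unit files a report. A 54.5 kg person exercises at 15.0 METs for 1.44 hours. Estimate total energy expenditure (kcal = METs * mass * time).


Energy = METs * mass(kg) * time(h)
= 15.0 * 54.5 * 1.44
= 1177.2 kcal

1177.2 kcal


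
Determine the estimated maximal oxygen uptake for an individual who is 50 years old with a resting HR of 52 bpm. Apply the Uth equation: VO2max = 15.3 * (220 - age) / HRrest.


HRmax = 220 - 50 = 170
VO2max = 15.3 * (170 / 52)
= 15.3 * 3.2692
= 50.02 mL/kg/min

50.02 mL/kg/min


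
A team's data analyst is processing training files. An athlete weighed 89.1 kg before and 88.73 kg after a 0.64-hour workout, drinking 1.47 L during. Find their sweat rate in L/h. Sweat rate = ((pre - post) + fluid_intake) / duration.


Body mass change = 0.37 kg
Total sweat loss = 0.37 + 1.47 = 1.84 L
Rate = 1.84 / 0.64 = 2.875 L/h

2.875 L/h


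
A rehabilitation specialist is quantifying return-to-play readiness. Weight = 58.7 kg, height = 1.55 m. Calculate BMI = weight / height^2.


height^2 = 1.55^2 = 2.4025
BMI = 58.7 / 2.4025 = 24.43 kg/m^2

24.43 kg/m^2


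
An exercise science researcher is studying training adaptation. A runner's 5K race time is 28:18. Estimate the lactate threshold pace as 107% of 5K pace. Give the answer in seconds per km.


Total race time = 28*60 + 18 = 1698 seconds
5K pace = 1698 / 5 = 339.6 sec/km
LT pace = 339.6 * 1.07 = 363.37 sec/km

363.37 s/km


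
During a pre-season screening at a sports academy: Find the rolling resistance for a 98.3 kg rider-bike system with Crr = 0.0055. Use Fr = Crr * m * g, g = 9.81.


m * g = 98.3 * 9.81 = 964.323 N
Fr = 0.0055 * 964.323 = 5.304 N

5.304 N


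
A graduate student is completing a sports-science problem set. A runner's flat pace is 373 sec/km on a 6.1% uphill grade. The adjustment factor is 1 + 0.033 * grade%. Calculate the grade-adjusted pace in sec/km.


Factor = 1 + 0.033 * 6.1 = 1.2013
Adjusted pace = 373 * 1.2013
= 448.08 sec/km

448.08 s/km


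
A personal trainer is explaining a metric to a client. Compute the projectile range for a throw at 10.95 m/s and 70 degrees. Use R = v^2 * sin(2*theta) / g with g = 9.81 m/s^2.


Two times the angle = 140 degrees
sin(140) = 0.642788
R = 119.9025 * 0.642788 / 9.81 = 7.856 m

7.856 m


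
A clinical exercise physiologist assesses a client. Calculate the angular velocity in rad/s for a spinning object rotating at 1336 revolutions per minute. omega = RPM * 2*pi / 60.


omega = RPM * 2*pi / 60
= 1336 * 6.28318531 / 60
= 139.906 rad/s

139.906 rad/s


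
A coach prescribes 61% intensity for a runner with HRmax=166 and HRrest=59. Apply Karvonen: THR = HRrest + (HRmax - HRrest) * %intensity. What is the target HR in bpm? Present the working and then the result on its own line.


Heart rate reserve = 166 - 59 = 107
Intensity fraction = 61 / 100 = 0.61
THR = 59 + 107 * 0.61 = 124.27 bpm

124.27 bpm


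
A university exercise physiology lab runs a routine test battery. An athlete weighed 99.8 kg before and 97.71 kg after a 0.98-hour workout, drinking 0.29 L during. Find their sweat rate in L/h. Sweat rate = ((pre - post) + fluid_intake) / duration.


Body mass change = 2.09 kg
Total sweat loss = 2.09 + 0.29 = 2.38 L
Rate = 2.38 / 0.98 = 2.429 L/h

2.429 L/h


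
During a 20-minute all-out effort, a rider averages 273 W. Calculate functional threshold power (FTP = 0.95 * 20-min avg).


FTP = 0.95 * 273
= 259.35 W

259.35 W


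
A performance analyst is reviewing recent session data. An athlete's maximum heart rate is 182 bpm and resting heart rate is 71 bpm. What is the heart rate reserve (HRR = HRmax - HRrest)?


HRR = HRmax - HRrest
= 182 - 71
= 111 bpm

111 bpm


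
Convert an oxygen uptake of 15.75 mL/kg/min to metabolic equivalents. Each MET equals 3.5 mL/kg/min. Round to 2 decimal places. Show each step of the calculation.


One MET = 3.5 mL/kg/min
Number of METs = 15.75 / 3.5
= 4.5 METs

4.5 METs


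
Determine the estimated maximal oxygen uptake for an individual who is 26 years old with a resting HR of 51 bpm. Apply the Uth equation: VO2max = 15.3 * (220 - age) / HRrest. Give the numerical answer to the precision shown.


HRmax = 220 - 26 = 194
VO2max = 15.3 * (194 / 51)
= 15.3 * 3.8039
= 58.2 mL/kg/min

58.2 mL/kg/min


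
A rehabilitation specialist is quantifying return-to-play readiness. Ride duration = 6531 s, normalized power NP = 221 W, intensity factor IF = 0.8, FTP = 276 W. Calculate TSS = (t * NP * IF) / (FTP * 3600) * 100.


Numerator = 6531 * 221 * 0.8 = 1154680.8
Denominator = 276 * 3600 = 993600
TSS = 1154680.8 / 993600 * 100
= 116.21

116.21 TSS


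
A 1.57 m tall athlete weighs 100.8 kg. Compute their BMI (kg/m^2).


height^2 = 2.4649 m^2
BMI = 100.8 / 2.4649 = 40.89 kg/m^2

40.89 kg/m^2


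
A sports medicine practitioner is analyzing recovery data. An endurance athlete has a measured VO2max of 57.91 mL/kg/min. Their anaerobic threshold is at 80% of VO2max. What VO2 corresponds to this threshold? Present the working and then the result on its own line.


Anaerobic threshold VO2 = VO2max * 80%
= 57.91 * 0.8
= 46.33 mL/kg/min

46.33 mL/kg/min


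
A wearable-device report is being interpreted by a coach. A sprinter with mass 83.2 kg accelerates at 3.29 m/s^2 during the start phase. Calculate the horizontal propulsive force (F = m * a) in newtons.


F = m * a
= 83.2 * 3.29
= 273.73 N

273.73 N


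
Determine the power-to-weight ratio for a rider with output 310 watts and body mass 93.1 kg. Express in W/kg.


P/W = 310 / 93.1 = 3.33 W/kg

3.33 W/kg


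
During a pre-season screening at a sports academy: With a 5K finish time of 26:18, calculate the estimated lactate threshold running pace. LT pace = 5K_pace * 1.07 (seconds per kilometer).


Race duration = 1578 s for 5 km
Average pace = 1578 / 5 = 315.6 s/km
LT pace = 315.6 * 1.07
= 337.69 s/km

337.69 s/km


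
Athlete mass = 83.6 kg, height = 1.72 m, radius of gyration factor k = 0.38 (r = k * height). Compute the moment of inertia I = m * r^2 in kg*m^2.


r = k * height = 0.38 * 1.72 = 0.6536 m
r^2 = 0.6536^2 = 0.427193
I = 83.6 * 0.427193 = 35.713 kg*m^2

35.713 kg*m^2


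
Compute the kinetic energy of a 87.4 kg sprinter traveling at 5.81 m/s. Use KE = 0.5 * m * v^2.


Velocity squared = 33.7561
KE = 0.5 * 87.4 * 33.7561 = 1475.14 J

1475.14 J


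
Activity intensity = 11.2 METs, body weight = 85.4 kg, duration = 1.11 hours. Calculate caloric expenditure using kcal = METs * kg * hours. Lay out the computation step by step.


kcal = 11.2 * 85.4 * 1.11
= 956.48 * 1.11
= 1061.69 kcal

1061.69 kcal


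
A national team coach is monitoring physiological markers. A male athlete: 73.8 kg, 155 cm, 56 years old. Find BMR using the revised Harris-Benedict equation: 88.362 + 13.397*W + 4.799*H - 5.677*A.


Intercept = 88.362
Weight contribution = 13.397 * 73.8 = 988.6986
Height contribution = 4.799 * 155 = 743.845
Age contribution = 5.677 * 56 = 317.912
BMR = 88.362 + 988.6986 + 743.845 - 317.912
= 1502.99 kcal/day

1502.99 kcal/day


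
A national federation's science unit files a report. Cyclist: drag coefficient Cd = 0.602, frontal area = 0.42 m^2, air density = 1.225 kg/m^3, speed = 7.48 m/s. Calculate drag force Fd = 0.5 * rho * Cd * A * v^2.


v^2 = 7.48^2 = 55.9504
Fd = 0.5 * 1.225 * 0.602 * 0.42 * 55.9504
= 8.665 N

8.665 N


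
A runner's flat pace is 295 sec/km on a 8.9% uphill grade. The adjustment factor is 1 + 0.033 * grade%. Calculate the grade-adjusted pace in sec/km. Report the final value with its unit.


Factor = 1 + 0.033 * 8.9 = 1.2937
Adjusted pace = 295 * 1.2937
= 381.64 sec/km

381.64 s/km


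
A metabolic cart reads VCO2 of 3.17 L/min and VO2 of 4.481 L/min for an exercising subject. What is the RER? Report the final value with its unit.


RER = VCO2 / VO2 = 3.17 / 4.481 = 0.7074

0.7074


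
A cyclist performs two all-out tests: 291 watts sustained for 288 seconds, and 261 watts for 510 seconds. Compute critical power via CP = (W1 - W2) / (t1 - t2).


W1 = P1 * t1 = 291 * 288 = 83808 J
W2 = P2 * t2 = 261 * 510 = 133110 J
CP = (83808 - 133110) / (288 - 510)
= 222.08 W

222.08 W


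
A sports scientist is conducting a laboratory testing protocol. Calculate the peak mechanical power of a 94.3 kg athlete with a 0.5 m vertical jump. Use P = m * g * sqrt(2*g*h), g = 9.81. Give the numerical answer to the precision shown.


First, sqrt(2gh) = sqrt(2 * 9.81 * 0.5)
= sqrt(9.81) = 3.132092 m/s
Power = 94.3 * 9.81 * 3.132092 = 2897.45 W

2897.45 W


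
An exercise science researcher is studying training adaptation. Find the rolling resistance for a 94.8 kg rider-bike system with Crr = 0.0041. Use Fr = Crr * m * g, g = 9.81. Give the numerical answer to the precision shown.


m * g = 94.8 * 9.81 = 929.988 N
Fr = 0.0041 * 929.988 = 3.813 N

3.813 N


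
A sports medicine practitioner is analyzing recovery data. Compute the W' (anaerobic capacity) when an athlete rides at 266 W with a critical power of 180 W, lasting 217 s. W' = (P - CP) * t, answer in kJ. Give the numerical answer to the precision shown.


Above-CP power = 86 W
Duration = 217 s
W' = 86 * 217 = 18662 J
Convert: 18662 / 1000 = 18.662 kJ

18.662 kJ


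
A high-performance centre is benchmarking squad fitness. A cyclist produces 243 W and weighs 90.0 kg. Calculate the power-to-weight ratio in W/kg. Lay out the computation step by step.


P/W = power / mass
= 243 / 90.0
= 2.7 W/kg

2.7 W/kg


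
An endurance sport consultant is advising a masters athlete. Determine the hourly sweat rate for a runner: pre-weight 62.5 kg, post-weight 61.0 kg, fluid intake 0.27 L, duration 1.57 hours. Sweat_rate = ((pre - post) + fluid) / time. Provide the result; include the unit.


Mass lost = 62.5 - 61.0 = 1.5 kg
Add fluid consumed: 1.5 + 0.27 = 1.77 L total sweat
Sweat rate = 1.77 / 1.57 = 1.127 L/h

1.127 L/h


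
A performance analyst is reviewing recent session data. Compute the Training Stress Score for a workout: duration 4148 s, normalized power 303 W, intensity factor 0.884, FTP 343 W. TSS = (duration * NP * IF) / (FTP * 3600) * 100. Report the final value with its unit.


Product = 4148 * 303 * 0.884 = 1111050.096
Base = 343 * 3600 = 1234800
TSS = 1111050.096 / 1234800 * 100 = 89.98

89.98 TSS


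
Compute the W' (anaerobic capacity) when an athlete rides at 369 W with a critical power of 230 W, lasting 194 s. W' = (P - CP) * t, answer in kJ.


Above-CP power = 139 W
Duration = 194 s
W' = 139 * 194 = 26966 J
Convert: 26966 / 1000 = 26.966 kJ

26.966 kJ


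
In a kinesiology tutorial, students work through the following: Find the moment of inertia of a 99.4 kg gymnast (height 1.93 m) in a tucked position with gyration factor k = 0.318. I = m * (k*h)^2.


Radius of gyration = 0.318 * 1.93 = 0.61374 m
I = 99.4 * 0.61374^2
= 99.4 * 0.376677
= 37.442 kg*m^2

37.442 kg*m^2


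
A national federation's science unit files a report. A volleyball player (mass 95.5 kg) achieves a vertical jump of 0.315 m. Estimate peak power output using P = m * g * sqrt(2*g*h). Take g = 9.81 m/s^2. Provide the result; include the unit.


2 * g * h = 2 * 9.81 * 0.315 = 6.1803
sqrt(6.1803) = 2.486021 m/s
P = 95.5 * 9.81 * 2.486021 = 2329.04 W

2329.04 W


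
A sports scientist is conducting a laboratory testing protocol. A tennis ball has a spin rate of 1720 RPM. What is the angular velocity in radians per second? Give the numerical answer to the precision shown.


Convert RPM to rad/s: multiply by 2*pi and divide by 60
omega = 1720 * 2 * pi / 60
= 180.118 rad/s

180.118 rad/s


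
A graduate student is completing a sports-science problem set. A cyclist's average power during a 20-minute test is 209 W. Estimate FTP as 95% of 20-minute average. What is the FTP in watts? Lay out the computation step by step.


FTP = 20-min power * 0.95
= 209 * 0.95
= 198.55 W

198.55 W


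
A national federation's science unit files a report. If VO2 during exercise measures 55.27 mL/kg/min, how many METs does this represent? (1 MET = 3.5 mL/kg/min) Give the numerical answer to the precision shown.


METs = VO2 / 3.5 = 55.27 / 3.5 = 15.79

15.79 METs


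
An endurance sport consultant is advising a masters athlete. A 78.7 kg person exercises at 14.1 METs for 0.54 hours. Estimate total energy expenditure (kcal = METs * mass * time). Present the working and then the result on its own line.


Energy = METs * mass(kg) * time(h)
= 14.1 * 78.7 * 0.54
= 599.22 kcal

599.22 kcal


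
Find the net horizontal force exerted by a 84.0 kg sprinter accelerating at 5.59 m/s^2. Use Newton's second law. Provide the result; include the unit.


Newton's second law: F = m * a
F = 84.0 * 5.59 = 469.56 N

469.56 N


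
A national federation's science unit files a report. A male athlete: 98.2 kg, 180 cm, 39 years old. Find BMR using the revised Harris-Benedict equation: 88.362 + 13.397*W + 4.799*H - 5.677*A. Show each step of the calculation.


Intercept = 88.362
Weight contribution = 13.397 * 98.2 = 1315.5854
Height contribution = 4.799 * 180 = 863.82
Age contribution = 5.677 * 39 = 221.403
BMR = 88.362 + 1315.5854 + 863.82 - 221.403
= 2046.36 kcal/day

2046.36 kcal/day


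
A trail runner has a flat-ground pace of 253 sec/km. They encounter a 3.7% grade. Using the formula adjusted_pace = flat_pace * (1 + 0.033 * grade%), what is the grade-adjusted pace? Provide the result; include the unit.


Grade factor = 1 + 0.033 * 3.7 = 1.1221
Adjusted = 253 * 1.1221 = 283.89 sec/km

283.89 s/km


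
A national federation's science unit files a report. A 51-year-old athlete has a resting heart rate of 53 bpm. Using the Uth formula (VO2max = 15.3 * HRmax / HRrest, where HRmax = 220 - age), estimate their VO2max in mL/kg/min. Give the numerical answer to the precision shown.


HRmax = 220 - 51 = 169 bpm
Ratio = HRmax / HRrest = 169 / 53 = 3.1887
VO2max = 15.3 * 3.1887 = 48.79 mL/kg/min

48.79 mL/kg/min


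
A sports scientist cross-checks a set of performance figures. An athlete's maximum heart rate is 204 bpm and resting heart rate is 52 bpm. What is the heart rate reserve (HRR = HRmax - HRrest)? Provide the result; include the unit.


HRR = HRmax - HRrest
= 204 - 52
= 152 bpm

152 bpm


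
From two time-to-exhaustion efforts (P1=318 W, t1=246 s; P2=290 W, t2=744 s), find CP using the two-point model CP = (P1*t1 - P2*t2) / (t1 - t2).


Work in trial 1 = 78228 J
Work in trial 2 = 215760 J
Delta work = -137532 J
Delta time = -498 s
CP = -137532 / -498 = 276.17 W

276.17 W


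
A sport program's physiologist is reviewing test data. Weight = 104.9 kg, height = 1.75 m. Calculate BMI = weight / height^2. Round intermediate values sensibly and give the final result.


height^2 = 1.75^2 = 3.0625
BMI = 104.9 / 3.0625 = 34.25 kg/m^2

34.25 kg/m^2


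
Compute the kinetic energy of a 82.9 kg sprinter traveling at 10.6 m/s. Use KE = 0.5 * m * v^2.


Velocity squared = 112.36
KE = 0.5 * 82.9 * 112.36 = 4657.32 J

4657.32 J


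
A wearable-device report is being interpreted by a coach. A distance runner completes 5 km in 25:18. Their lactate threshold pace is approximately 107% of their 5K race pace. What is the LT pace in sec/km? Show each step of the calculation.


Convert to seconds: 25 min 18 s = 1518 s
Pace per km = 1518 / 5 = 303.6 s/km
LT pace = 303.6 * 1.07 = 324.85 s/km

324.85 s/km


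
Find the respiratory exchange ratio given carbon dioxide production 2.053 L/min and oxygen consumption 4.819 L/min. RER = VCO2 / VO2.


VCO2 = 2.053 L/min
VO2 = 4.819 L/min
RER = 2.053 / 4.819 = 0.426

0.426


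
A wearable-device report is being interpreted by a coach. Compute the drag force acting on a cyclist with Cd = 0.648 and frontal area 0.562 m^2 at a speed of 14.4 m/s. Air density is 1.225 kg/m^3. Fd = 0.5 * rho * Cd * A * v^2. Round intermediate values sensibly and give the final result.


Step 1: v^2 = 207.36
Step 2: Fd = 0.5 * 1.225 * 0.648 * 0.562 * 207.36
= 46.253 N

46.253 N


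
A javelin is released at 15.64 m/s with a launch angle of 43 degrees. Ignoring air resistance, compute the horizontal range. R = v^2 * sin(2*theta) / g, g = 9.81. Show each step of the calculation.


Launch speed squared = 244.6096
sin(2 * 43 deg) = 0.997564
Range = 244.6096 * 0.997564 / 9.81
= 24.874 m

24.874 m


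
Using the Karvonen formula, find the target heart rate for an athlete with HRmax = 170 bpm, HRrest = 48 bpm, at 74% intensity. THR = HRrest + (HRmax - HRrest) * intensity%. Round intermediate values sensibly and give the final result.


HRR = 170 - 48 = 122
THR = 48 + 122 * 0.74
= 48 + 90.28
= 138.28 bpm

138.28 bpm


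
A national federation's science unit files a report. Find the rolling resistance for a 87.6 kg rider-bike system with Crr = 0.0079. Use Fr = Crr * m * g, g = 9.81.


m * g = 87.6 * 9.81 = 859.356 N
Fr = 0.0079 * 859.356 = 6.789 N

6.789 N


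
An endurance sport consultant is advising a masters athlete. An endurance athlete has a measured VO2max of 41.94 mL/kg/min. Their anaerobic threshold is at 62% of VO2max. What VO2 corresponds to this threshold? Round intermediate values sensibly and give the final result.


Anaerobic threshold VO2 = VO2max * 62%
= 41.94 * 0.62
= 26.0 mL/kg/min

26.0 mL/kg/min


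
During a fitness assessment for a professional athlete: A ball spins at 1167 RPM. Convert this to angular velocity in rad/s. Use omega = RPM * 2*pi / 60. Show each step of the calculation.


omega = 1167 * 2 * pi / 60
= 1167 * 6.28318531 / 60
= 7332.477 / 60
= 122.208 rad/s

122.208 rad/s


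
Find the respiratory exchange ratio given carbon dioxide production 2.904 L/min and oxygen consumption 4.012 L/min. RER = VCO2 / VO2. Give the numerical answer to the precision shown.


VCO2 = 2.904 L/min
VO2 = 4.012 L/min
RER = 2.904 / 4.012 = 0.7238

0.7238


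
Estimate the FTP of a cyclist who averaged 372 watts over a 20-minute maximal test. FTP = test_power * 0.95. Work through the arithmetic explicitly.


FTP = 372 * 0.95 = 353.4 W

353.4 W


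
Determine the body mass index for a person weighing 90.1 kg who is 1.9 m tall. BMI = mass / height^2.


BMI = mass / height^2
= 90.1 / 1.9^2
= 90.1 / 3.61
= 24.96 kg/m^2

24.96 kg/m^2


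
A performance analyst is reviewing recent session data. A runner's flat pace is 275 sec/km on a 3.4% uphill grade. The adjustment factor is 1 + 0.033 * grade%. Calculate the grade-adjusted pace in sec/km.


Factor = 1 + 0.033 * 3.4 = 1.1122
Adjusted pace = 275 * 1.1122
= 305.86 sec/km

305.86 s/km


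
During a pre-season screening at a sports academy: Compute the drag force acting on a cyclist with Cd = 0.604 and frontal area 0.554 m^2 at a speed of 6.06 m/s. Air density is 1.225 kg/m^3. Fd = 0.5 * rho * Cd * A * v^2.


Step 1: v^2 = 36.7236
Step 2: Fd = 0.5 * 1.225 * 0.604 * 0.554 * 36.7236
= 7.527 N

7.527 N


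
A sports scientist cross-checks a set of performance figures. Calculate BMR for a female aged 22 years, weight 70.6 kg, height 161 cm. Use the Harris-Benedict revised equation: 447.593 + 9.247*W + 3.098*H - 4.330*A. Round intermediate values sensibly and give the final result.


Substituting values:
W term = 9.247 * 70.6 = 652.8382
H term = 3.098 * 161 = 498.778
A term = 4.330 * 22 = 95.26
BMR = 1503.95 kcal/day

1503.95 kcal/day


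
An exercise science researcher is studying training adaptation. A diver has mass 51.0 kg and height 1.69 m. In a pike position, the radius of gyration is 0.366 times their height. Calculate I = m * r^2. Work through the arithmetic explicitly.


r = 0.366 * 1.69 = 0.61854 m
I = m * r^2 = 51.0 * 0.382592 = 19.512 kg*m^2

19.512 kg*m^2


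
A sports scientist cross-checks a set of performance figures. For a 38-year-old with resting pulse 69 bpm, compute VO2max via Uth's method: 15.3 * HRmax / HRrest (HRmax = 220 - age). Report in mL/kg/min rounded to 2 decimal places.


Step 1: HRmax = 220 - 38 = 182 bpm
Step 2: Ratio = 182 / 69 = 2.6377
Step 3: VO2max = 15.3 * 2.6377 = 40.36 mL/kg/min

40.36 mL/kg/min


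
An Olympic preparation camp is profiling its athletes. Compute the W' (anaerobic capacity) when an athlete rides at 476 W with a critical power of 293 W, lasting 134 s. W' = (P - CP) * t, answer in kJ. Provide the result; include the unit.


Above-CP power = 183 W
Duration = 134 s
W' = 183 * 134 = 24522 J
Convert: 24522 / 1000 = 24.522 kJ

24.522 kJ


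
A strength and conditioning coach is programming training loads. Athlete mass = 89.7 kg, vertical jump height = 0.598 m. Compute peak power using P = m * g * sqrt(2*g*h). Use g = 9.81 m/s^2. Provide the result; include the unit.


sqrt(2 * 9.81 * 0.598) = sqrt(11.73276) = 3.425312 m/s
P = 89.7 * 9.81 * 3.425312
= 3014.13 W

3014.13 W


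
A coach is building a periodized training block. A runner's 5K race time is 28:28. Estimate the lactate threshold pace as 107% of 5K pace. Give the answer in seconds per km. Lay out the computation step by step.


Total race time = 28*60 + 28 = 1708 seconds
5K pace = 1708 / 5 = 341.6 sec/km
LT pace = 341.6 * 1.07 = 365.51 sec/km

365.51 s/km


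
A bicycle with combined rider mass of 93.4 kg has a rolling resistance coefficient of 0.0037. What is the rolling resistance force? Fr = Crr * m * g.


Fr = 0.0037 * 93.4 * 9.81
= 0.34558 * 9.81
= 3.39 N

3.39 N


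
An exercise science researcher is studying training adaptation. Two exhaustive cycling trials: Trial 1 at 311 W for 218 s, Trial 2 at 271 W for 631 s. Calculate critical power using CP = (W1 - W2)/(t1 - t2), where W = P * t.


W1 = 311 * 218 = 67798 J
W2 = 271 * 631 = 171001 J
CP = (67798 - 171001) / (218 - 631)
= -103203 / -413
= 249.89 W

249.89 W


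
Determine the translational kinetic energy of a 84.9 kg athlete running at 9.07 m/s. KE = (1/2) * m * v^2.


KE = 0.5 * m * v^2
= 0.5 * 84.9 * 9.07^2
= 0.5 * 84.9 * 82.2649
= 3492.15 J

3492.15 J


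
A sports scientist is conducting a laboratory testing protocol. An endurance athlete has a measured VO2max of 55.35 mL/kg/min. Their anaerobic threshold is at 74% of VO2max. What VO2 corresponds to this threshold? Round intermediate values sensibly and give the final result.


Anaerobic threshold VO2 = VO2max * 74%
= 55.35 * 0.74
= 40.96 mL/kg/min

40.96 mL/kg/min


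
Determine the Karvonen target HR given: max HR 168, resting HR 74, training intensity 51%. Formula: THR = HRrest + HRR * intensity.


HRR = HRmax - HRrest = 168 - 74 = 94
THR = 74 + 94 * 0.51
= 121.94 bpm

121.94 bpm


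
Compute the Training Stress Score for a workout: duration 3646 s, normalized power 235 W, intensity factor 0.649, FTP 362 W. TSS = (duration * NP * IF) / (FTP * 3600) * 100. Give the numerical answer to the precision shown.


Product = 3646 * 235 * 0.649 = 556069.69
Base = 362 * 3600 = 1303200
TSS = 556069.69 / 1303200 * 100 = 42.67

42.67 TSS


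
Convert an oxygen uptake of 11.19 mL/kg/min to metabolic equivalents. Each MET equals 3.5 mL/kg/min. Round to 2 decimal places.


One MET = 3.5 mL/kg/min
Number of METs = 11.19 / 3.5
= 3.2 METs

3.2 METs


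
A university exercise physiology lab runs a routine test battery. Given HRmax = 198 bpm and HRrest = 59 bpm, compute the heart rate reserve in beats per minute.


Heart rate reserve = maximum HR minus resting HR
HRR = 198 - 59 = 139 bpm

139 bpm


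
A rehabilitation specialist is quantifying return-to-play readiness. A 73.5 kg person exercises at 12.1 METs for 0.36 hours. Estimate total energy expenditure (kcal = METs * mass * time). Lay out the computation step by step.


Energy = METs * mass(kg) * time(h)
= 12.1 * 73.5 * 0.36
= 320.17 kcal

320.17 kcal


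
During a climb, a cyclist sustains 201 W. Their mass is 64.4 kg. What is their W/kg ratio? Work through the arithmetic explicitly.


Power-to-weight = 201 W / 64.4 kg
= 3.121 W/kg

3.121 W/kg


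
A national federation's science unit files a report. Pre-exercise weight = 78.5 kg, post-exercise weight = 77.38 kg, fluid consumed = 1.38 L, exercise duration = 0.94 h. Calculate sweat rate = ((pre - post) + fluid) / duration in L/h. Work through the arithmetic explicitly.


Weight loss = 78.5 - 77.38 = 1.12 kg (approx L)
Total sweat = 1.12 + 1.38 = 2.5 L
Sweat rate = 2.5 / 0.94 = 2.66 L/h

2.66 L/h


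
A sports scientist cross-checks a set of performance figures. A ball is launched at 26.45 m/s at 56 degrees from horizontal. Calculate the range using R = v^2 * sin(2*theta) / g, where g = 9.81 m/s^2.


sin(2 * 56) = sin(112) = 0.927184
v^2 = 26.45^2 = 699.6025
R = 699.6025 * 0.927184 / 9.81
= 66.122 m

66.122 m


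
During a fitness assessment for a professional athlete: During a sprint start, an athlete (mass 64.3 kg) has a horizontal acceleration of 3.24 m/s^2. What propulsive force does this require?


Propulsive force = mass * acceleration
= 64.3 kg * 3.24 m/s^2
= 208.33 N

208.33 N


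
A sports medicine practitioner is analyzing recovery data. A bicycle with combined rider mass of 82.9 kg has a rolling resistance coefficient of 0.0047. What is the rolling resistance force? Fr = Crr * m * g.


Fr = 0.0047 * 82.9 * 9.81
= 0.38963 * 9.81
= 3.822 N

3.822 N


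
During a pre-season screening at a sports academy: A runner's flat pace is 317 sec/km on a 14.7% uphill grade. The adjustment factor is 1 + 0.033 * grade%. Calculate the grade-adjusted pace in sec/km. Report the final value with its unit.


Factor = 1 + 0.033 * 14.7 = 1.4851
Adjusted pace = 317 * 1.4851
= 470.78 sec/km

470.78 s/km


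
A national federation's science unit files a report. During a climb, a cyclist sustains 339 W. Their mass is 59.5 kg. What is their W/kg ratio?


Power-to-weight = 339 W / 59.5 kg
= 5.697 W/kg

5.697 W/kg


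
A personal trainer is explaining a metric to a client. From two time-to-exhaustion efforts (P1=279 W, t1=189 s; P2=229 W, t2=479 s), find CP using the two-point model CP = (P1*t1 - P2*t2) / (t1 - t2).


Work in trial 1 = 52731 J
Work in trial 2 = 109691 J
Delta work = -56960 J
Delta time = -290 s
CP = -56960 / -290 = 196.41 W

196.41 W


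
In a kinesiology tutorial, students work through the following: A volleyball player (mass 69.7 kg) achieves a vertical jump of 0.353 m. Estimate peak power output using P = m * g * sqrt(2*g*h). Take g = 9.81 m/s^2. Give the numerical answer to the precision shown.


2 * g * h = 2 * 9.81 * 0.353 = 6.92586
sqrt(6.92586) = 2.631703 m/s
P = 69.7 * 9.81 * 2.631703 = 1799.45 W

1799.45 W
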